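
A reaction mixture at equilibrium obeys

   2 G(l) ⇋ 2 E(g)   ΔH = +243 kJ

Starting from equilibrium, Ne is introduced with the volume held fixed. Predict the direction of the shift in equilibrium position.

no shift

At constant volume, adding an inert gas leaves every reacting species' partial pressure unchanged, so Q is unchanged — no shift from this change.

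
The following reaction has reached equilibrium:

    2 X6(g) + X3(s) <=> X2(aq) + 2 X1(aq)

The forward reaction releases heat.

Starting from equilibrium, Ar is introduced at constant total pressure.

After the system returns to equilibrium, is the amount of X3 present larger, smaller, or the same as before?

Adding inert gas at constant total pressure expands the volume and lowers every reacting partial pressure. With Δn_gas = 0 − 2 = -2, Q moves away from K toward the side with fewer gas moles, so the system shifts toward the side with more gas moles — to the left.
The net shift is to the left. X3 is a reactant, so its amount increases.

increases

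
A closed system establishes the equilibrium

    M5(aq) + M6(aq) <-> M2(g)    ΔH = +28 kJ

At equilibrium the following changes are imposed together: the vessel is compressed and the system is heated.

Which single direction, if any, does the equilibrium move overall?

cannot be determined

Gas moles: reactants 0, products 1 (Δn_gas = +1). Compression shifts the system toward the side with fewer moles of gas — to the left.
The forward reaction is endothermic. Raising T favours the endothermic direction — shift to the right.
The individual effects push in opposite directions; without quantitative information the net direction cannot be determined.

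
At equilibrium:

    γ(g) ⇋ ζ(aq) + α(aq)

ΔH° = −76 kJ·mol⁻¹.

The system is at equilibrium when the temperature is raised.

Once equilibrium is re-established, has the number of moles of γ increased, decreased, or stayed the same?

The forward reaction is exothermic. Raising T favours the endothermic direction — shift to the left.
The net shift is to the left. γ is a reactant, so its amount increases.

increases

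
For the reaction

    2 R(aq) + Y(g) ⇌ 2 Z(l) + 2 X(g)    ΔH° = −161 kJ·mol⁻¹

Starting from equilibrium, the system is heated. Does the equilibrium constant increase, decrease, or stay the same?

decreases

K depends on temperature via the van 't Hoff relation. The forward reaction is exothermic, so raising T decreases K.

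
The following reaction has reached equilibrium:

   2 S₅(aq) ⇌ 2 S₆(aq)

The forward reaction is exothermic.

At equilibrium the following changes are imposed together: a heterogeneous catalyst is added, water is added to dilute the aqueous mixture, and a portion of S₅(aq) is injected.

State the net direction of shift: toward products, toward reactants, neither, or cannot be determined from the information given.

right

A catalyst speeds both forward and reverse rates equally; it changes neither Q nor K — no shift from this change.
Dilution scales every aqueous concentration by the same factor. Δn_aq = 2 − 2 = 0, so Q is unchanged — no shift.
Adding S₅ (aq), a reactant, drives the reaction to the right.
Only the nonzero effect(s) matter; the net shift is to the right.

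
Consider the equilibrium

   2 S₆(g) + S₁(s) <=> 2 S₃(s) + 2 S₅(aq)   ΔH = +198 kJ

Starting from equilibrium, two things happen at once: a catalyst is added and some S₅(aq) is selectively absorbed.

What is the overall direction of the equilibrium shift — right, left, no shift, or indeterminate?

right

A catalyst speeds both forward and reverse rates equally; it changes neither Q nor K — no shift from this change.
Removing S₅ (aq), a product, drives the reaction to the right.
Only the nonzero effect(s) matter; the net shift is to the right.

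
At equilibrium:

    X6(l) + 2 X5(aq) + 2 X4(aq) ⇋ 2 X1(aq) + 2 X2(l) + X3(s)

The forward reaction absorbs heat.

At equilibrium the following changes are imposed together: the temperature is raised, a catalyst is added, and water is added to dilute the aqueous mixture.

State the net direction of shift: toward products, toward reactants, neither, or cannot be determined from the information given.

The forward reaction is endothermic. Raising T favours the endothermic direction — shift to the right.
A catalyst speeds both forward and reverse rates equally; it changes neither Q nor K — no shift from this change.
Dilution lowers every aqueous concentration by the same factor. Δn_aq = 2 − 4 = -2, so the system shifts toward the side with more dissolved moles — to the left.
The individual effects push in opposite directions; without quantitative information the net direction cannot be determined.

cannot be determined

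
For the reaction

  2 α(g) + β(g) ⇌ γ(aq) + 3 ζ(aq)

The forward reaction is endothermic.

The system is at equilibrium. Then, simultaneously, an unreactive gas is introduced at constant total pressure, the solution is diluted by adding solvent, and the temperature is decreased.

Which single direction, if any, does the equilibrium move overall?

cannot be determined

Adding inert gas at constant total pressure expands the volume and lowers every reacting partial pressure. With Δn_gas = 0 − 3 = -3, Q moves away from K toward the side with fewer gas moles, so the system shifts toward the side with more gas moles — to the left.
Dilution lowers every aqueous concentration by the same factor. Δn_aq = 4 − 0 = +4, so the system shifts toward the side with more dissolved moles — to the right.
The forward reaction is endothermic. Lowering T favours the exothermic direction — shift to the left.
The individual effects push in opposite directions; without quantitative information the net direction cannot be determined.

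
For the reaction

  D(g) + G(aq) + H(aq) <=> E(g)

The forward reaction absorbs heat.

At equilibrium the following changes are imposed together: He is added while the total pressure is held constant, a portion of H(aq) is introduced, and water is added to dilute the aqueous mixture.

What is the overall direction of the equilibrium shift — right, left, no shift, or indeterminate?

Adding inert gas at constant total pressure expands the volume, scaling every reacting partial pressure by the same factor. Δn_gas = 1 − 1 = 0, so Q is unchanged — no shift.
Adding H (aq), a reactant, drives the reaction to the right.
Dilution lowers every aqueous concentration by the same factor. Δn_aq = 0 − 2 = -2, so the system shifts toward the side with more dissolved moles — to the left.
The individual effects push in opposite directions; without quantitative information the net direction cannot be determined.

cannot be determined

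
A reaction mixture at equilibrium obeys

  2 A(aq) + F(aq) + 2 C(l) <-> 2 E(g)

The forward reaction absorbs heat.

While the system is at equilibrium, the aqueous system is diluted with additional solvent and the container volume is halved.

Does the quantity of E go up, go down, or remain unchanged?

Dilution lowers every aqueous concentration by the same factor. Δn_aq = 0 − 3 = -3, so the system shifts toward the side with more dissolved moles — to the left.
Gas moles: reactants 0, products 2 (Δn_gas = +2). Compression shifts the system toward the side with fewer moles of gas — to the left.
The net shift is to the left. E is a product, so its amount decreases.

decreases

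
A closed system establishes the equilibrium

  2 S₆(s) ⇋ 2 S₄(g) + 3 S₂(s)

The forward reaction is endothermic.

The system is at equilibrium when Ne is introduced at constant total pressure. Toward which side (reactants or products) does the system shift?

Adding inert gas at constant total pressure expands the volume and lowers every reacting partial pressure. With Δn_gas = 2 − 0 = +2, Q moves away from K toward the side with fewer gas moles, so the system shifts toward the side with more gas moles — to the right.

right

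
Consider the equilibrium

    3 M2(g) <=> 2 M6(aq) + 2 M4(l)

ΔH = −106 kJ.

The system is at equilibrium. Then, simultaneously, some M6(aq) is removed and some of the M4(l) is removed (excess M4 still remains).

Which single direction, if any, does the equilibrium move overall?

Removing M6 (aq), a product, drives the reaction to the right.
M4 is a pure liquid; its activity is 1 regardless of amount, so Q is unaffected — no shift from this change.
Only the nonzero effect(s) matter; the net shift is to the right.

right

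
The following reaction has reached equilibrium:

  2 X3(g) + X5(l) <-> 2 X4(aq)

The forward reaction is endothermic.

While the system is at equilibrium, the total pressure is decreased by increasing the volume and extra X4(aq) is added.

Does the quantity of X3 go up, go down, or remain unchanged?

increases

Gas moles: reactants 2, products 0 (Δn_gas = -2). Expansion shifts the system toward the side with more moles of gas — to the left.
Adding X4 (aq), a product, drives the reaction to the left.
The net shift is to the left. X3 is a reactant, so its amount increases.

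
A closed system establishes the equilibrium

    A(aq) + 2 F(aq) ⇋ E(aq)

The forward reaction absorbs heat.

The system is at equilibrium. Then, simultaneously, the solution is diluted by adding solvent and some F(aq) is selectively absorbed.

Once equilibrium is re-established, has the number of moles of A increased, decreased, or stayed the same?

increases

Dilution lowers every aqueous concentration by the same factor. Δn_aq = 1 − 3 = -2, so the system shifts toward the side with more dissolved moles — to the left.
Removing F (aq), a reactant, drives the reaction to the left.
The net shift is to the left. A is a reactant, so its amount increases.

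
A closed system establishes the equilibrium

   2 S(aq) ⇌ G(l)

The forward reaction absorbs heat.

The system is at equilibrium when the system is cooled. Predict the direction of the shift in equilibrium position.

left

The forward reaction is endothermic. Lowering T favours the exothermic direction — shift to the left.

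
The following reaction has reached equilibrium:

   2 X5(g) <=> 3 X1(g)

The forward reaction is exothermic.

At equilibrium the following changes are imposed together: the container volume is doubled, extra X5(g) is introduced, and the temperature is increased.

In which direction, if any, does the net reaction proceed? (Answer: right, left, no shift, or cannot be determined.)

Gas moles: reactants 2, products 3 (Δn_gas = +1). Expansion shifts the system toward the side with more moles of gas — to the right.
Adding X5 (g), a reactant, drives the reaction to the right.
The forward reaction is exothermic. Raising T favours the endothermic direction — shift to the left.
The individual effects push in opposite directions; without quantitative information the net direction cannot be determined.

cannot be determined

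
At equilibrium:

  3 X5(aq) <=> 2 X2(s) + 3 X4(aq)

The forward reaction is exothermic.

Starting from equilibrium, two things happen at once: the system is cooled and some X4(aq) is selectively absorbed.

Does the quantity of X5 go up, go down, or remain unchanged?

decreases

The forward reaction is exothermic. Lowering T favours the exothermic direction — shift to the right.
Removing X4 (aq), a product, drives the reaction to the right.
The net shift is to the right. X5 is a reactant, so its amount decreases.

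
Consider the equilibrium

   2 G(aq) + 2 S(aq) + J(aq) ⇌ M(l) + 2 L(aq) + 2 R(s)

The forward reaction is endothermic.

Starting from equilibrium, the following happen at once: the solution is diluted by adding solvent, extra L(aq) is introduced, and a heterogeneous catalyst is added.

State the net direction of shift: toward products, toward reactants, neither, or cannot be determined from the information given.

left

Dilution lowers every aqueous concentration by the same factor. Δn_aq = 2 − 5 = -3, so the system shifts toward the side with more dissolved moles — to the left.
Adding L (aq), a product, drives the reaction to the left.
A catalyst speeds both forward and reverse rates equally; it changes neither Q nor K — no shift from this change.
Only the nonzero effect(s) matter; the net shift is to the left.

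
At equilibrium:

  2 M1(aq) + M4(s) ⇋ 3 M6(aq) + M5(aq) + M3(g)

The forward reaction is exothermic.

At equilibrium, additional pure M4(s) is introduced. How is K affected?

unchanged

The equilibrium constant depends only on temperature. This perturbation changes neither the position of equilibrium nor K.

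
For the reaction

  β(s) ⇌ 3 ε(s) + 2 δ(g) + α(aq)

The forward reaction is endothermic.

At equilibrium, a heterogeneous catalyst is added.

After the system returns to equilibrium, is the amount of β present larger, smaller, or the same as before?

A catalyst speeds both forward and reverse rates equally; it changes neither Q nor K — no shift from this change.
No net shift occurs, so the amount of β is unchanged.

unchanged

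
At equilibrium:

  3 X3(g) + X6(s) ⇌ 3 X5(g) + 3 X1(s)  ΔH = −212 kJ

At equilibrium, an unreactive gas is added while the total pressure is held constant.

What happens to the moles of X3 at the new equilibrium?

Adding inert gas at constant total pressure expands the volume, scaling every reacting partial pressure by the same factor. Δn_gas = 3 − 3 = 0, so Q is unchanged — no shift.
No net shift occurs, so the amount of X3 is unchanged.

unchanged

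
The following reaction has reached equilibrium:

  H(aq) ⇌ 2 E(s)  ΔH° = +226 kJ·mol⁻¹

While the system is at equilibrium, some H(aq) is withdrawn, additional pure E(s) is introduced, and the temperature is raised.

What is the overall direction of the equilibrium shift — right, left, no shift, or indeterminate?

Removing H (aq), a reactant, drives the reaction to the left.
E is a pure solid; its activity is 1 regardless of amount, so Q is unaffected — no shift from this change.
The forward reaction is endothermic. Raising T favours the endothermic direction — shift to the right.
The individual effects push in opposite directions; without quantitative information the net direction cannot be determined.

cannot be determined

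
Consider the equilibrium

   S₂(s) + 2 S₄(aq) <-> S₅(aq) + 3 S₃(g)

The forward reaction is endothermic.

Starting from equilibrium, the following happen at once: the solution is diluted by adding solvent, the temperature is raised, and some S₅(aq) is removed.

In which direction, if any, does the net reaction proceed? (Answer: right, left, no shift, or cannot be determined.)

Dilution lowers every aqueous concentration by the same factor. Δn_aq = 1 − 2 = -1, so the system shifts toward the side with more dissolved moles — to the left.
The forward reaction is endothermic. Raising T favours the endothermic direction — shift to the right.
Removing S₅ (aq), a product, drives the reaction to the right.
The individual effects push in opposite directions; without quantitative information the net direction cannot be determined.

cannot be determined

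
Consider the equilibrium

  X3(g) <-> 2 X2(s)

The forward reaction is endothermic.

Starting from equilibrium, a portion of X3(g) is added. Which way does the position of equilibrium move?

right

Adding X3 (g), a reactant, drives the reaction to the right.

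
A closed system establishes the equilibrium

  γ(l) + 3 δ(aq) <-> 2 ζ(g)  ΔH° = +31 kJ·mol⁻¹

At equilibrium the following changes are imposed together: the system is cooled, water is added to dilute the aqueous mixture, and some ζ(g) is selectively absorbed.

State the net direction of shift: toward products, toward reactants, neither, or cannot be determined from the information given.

cannot be determined

The forward reaction is endothermic. Lowering T favours the exothermic direction — shift to the left.
Dilution lowers every aqueous concentration by the same factor. Δn_aq = 0 − 3 = -3, so the system shifts toward the side with more dissolved moles — to the left.
Removing ζ (g), a product, drives the reaction to the right.
The individual effects push in opposite directions; without quantitative information the net direction cannot be determined.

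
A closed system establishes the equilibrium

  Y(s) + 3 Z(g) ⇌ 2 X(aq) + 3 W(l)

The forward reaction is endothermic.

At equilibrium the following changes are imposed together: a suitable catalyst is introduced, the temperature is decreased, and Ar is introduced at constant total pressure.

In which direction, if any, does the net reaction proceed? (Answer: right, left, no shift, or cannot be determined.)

A catalyst speeds both forward and reverse rates equally; it changes neither Q nor K — no shift from this change.
The forward reaction is endothermic. Lowering T favours the exothermic direction — shift to the left.
Adding inert gas at constant total pressure expands the volume and lowers every reacting partial pressure. With Δn_gas = 0 − 3 = -3, Q moves away from K toward the side with fewer gas moles, so the system shifts toward the side with more gas moles — to the left.
Only the nonzero effect(s) matter; the net shift is to the left.

left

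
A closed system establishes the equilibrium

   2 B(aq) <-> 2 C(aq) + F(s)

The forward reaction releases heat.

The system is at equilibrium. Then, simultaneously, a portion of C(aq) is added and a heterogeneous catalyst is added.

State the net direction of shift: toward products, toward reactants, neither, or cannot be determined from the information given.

Adding C (aq), a product, drives the reaction to the left.
A catalyst speeds both forward and reverse rates equally; it changes neither Q nor K — no shift from this change.
Only the nonzero effect(s) matter; the net shift is to the left.

left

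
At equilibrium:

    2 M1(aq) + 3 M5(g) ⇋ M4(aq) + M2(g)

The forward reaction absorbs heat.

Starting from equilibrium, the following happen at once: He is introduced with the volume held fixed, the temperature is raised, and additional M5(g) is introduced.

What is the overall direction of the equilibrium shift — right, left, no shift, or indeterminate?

At constant volume, adding an inert gas leaves every reacting species' partial pressure unchanged, so Q is unchanged — no shift from this change.
The forward reaction is endothermic. Raising T favours the endothermic direction — shift to the right.
Adding M5 (g), a reactant, drives the reaction to the right.
Only the nonzero effect(s) matter; the net shift is to the right.

right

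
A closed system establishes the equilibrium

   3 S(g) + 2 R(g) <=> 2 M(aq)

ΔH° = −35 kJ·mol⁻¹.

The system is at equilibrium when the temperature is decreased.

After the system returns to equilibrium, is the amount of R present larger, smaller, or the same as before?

The forward reaction is exothermic. Lowering T favours the exothermic direction — shift to the right.
The net shift is to the right. R is a reactant, so its amount decreases.

decreases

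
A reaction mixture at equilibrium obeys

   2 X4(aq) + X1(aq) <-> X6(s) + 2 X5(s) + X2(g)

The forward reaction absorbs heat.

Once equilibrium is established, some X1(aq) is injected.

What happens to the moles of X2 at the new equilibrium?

Adding X1 (aq), a reactant, drives the reaction to the right.
The net shift is to the right. X2 is a product, so its amount increases.

increases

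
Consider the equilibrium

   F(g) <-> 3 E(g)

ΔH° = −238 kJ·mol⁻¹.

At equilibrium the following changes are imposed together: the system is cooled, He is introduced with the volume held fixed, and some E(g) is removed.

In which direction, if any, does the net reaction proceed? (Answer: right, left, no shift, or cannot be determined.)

The forward reaction is exothermic. Lowering T favours the exothermic direction — shift to the right.
At constant volume, adding an inert gas leaves every reacting species' partial pressure unchanged, so Q is unchanged — no shift from this change.
Removing E (g), a product, drives the reaction to the right.
Only the nonzero effect(s) matter; the net shift is to the right.

right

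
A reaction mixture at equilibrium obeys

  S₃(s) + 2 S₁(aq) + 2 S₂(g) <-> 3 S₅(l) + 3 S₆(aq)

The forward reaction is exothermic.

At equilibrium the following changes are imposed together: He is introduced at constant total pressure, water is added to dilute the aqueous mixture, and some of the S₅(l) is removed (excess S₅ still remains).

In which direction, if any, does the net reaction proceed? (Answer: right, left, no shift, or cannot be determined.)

Adding inert gas at constant total pressure expands the volume and lowers every reacting partial pressure. With Δn_gas = 0 − 2 = -2, Q moves away from K toward the side with fewer gas moles, so the system shifts toward the side with more gas moles — to the left.
Dilution lowers every aqueous concentration by the same factor. Δn_aq = 3 − 2 = +1, so the system shifts toward the side with more dissolved moles — to the right.
S₅ is a pure liquid; its activity is 1 regardless of amount, so Q is unaffected — no shift from this change.
The individual effects push in opposite directions; without quantitative information the net direction cannot be determined.

cannot be determined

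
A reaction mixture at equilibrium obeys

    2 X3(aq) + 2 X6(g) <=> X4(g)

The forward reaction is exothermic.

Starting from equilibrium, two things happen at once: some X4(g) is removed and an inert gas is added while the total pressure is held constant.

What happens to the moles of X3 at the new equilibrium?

Removing X4 (g), a product, drives the reaction to the right.
Adding inert gas at constant total pressure expands the volume and lowers every reacting partial pressure. With Δn_gas = 1 − 2 = -1, Q moves away from K toward the side with fewer gas moles, so the system shifts toward the side with more gas moles — to the left.
The two effects oppose each other, so the net shift — and hence the change in X3 — cannot be determined from the given information.

cannot be determined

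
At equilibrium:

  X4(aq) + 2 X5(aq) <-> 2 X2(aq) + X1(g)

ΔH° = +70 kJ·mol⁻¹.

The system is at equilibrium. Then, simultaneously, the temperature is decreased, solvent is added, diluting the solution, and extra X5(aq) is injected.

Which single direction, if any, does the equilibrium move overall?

The forward reaction is endothermic. Lowering T favours the exothermic direction — shift to the left.
Dilution lowers every aqueous concentration by the same factor. Δn_aq = 2 − 3 = -1, so the system shifts toward the side with more dissolved moles — to the left.
Adding X5 (aq), a reactant, drives the reaction to the right.
The individual effects push in opposite directions; without quantitative information the net direction cannot be determined.

cannot be determined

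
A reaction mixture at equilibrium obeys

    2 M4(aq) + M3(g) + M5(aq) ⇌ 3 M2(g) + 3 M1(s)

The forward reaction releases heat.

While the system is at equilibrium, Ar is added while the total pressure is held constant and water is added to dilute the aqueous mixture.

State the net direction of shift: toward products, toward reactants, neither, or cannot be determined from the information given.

Adding inert gas at constant total pressure expands the volume and lowers every reacting partial pressure. With Δn_gas = 3 − 1 = +2, Q moves away from K toward the side with fewer gas moles, so the system shifts toward the side with more gas moles — to the right.
Dilution lowers every aqueous concentration by the same factor. Δn_aq = 0 − 3 = -3, so the system shifts toward the side with more dissolved moles — to the left.
The individual effects push in opposite directions; without quantitative information the net direction cannot be determined.

cannot be determined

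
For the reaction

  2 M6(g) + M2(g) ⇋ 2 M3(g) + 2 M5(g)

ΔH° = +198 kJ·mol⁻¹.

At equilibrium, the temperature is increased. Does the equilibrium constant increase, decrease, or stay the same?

increases

K depends on temperature via the van 't Hoff relation. The forward reaction is endothermic, so raising T increases K.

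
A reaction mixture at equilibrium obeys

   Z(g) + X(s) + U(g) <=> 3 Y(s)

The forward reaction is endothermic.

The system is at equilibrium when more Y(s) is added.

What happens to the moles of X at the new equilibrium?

unchanged

Y is a pure solid; its activity is 1 regardless of amount, so Q is unaffected — no shift from this change.
No net shift occurs, so the amount of X is unchanged.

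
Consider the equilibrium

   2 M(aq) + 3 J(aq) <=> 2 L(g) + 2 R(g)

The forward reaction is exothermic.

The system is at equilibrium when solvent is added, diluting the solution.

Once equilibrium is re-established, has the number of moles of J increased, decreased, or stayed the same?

Dilution lowers every aqueous concentration by the same factor. Δn_aq = 0 − 5 = -5, so the system shifts toward the side with more dissolved moles — to the left.
The net shift is to the left. J is a reactant, so its amount increases.

increases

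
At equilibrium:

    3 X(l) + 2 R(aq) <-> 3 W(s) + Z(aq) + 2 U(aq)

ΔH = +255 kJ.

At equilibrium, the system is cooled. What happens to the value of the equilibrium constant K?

decreases

K depends on temperature via the van 't Hoff relation. The forward reaction is endothermic, so lowering T decreases K.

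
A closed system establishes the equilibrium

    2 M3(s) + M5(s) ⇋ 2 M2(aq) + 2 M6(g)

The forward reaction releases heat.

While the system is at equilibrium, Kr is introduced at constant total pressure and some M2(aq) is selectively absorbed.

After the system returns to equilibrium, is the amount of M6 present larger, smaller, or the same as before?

Adding inert gas at constant total pressure expands the volume and lowers every reacting partial pressure. With Δn_gas = 2 − 0 = +2, Q moves away from K toward the side with fewer gas moles, so the system shifts toward the side with more gas moles — to the right.
Removing M2 (aq), a product, drives the reaction to the right.
The net shift is to the right. M6 is a product, so its amount increases.

increases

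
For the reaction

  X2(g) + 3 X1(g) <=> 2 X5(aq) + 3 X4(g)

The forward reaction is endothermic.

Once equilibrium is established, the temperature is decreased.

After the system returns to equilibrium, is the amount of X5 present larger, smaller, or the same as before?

The forward reaction is endothermic. Lowering T favours the exothermic direction — shift to the left.
The net shift is to the left. X5 is a product, so its amount decreases.

decreases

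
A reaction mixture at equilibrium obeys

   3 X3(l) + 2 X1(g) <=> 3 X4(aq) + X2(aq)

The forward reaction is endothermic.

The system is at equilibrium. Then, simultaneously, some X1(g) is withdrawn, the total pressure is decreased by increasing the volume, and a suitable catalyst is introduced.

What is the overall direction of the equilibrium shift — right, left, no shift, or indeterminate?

Removing X1 (g), a reactant, drives the reaction to the left.
Gas moles: reactants 2, products 0 (Δn_gas = -2). Expansion shifts the system toward the side with more moles of gas — to the left.
A catalyst speeds both forward and reverse rates equally; it changes neither Q nor K — no shift from this change.
Only the nonzero effect(s) matter; the net shift is to the left.

left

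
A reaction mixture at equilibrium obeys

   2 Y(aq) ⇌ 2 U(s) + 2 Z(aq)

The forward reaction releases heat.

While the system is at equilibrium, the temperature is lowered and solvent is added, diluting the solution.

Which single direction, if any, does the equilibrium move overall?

The forward reaction is exothermic. Lowering T favours the exothermic direction — shift to the right.
Dilution scales every aqueous concentration by the same factor. Δn_aq = 2 − 2 = 0, so Q is unchanged — no shift.
Only the nonzero effect(s) matter; the net shift is to the right.

right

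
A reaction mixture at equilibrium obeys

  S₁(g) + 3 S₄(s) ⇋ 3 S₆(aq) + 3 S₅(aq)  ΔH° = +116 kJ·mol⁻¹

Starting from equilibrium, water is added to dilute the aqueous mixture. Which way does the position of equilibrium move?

Dilution lowers every aqueous concentration by the same factor. Δn_aq = 6 − 0 = +6, so the system shifts toward the side with more dissolved moles — to the right.

right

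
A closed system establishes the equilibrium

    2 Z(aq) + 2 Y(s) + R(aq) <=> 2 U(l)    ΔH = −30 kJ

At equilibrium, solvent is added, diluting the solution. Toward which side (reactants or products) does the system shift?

Dilution lowers every aqueous concentration by the same factor. Δn_aq = 0 − 3 = -3, so the system shifts toward the side with more dissolved moles — to the left.

left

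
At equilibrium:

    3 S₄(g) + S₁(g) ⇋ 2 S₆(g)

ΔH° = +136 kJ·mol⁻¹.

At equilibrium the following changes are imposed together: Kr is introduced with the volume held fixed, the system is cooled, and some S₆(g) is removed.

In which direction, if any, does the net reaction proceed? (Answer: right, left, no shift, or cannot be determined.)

At constant volume, adding an inert gas leaves every reacting species' partial pressure unchanged, so Q is unchanged — no shift from this change.
The forward reaction is endothermic. Lowering T favours the exothermic direction — shift to the left.
Removing S₆ (g), a product, drives the reaction to the right.
The individual effects push in opposite directions; without quantitative information the net direction cannot be determined.

cannot be determined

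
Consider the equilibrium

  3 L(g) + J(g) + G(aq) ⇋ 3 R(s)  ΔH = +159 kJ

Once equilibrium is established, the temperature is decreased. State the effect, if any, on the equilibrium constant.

decreases

K depends on temperature via the van 't Hoff relation. The forward reaction is endothermic, so lowering T decreases K.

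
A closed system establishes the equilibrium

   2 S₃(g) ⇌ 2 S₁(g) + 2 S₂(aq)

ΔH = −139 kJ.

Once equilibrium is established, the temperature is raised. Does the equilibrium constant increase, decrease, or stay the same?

decreases

K depends on temperature via the van 't Hoff relation. The forward reaction is exothermic, so raising T decreases K.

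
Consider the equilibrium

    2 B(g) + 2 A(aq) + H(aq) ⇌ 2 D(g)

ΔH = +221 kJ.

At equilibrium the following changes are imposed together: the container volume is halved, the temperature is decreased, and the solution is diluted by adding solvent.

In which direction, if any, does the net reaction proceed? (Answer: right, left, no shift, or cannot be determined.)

Gas moles: reactants 2, products 2. Δn_gas = 0, so a volume change leaves Q equal to K — no shift from this change.
The forward reaction is endothermic. Lowering T favours the exothermic direction — shift to the left.
Dilution lowers every aqueous concentration by the same factor. Δn_aq = 0 − 3 = -3, so the system shifts toward the side with more dissolved moles — to the left.
Only the nonzero effect(s) matter; the net shift is to the left.

left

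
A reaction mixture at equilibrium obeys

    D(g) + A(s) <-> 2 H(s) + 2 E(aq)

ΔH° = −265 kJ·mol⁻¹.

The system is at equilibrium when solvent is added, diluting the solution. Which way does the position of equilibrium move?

Dilution lowers every aqueous concentration by the same factor. Δn_aq = 2 − 0 = +2, so the system shifts toward the side with more dissolved moles — to the right.

right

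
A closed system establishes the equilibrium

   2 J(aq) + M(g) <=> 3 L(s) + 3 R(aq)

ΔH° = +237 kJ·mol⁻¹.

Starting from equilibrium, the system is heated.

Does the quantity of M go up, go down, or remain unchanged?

The forward reaction is endothermic. Raising T favours the endothermic direction — shift to the right.
The net shift is to the right. M is a reactant, so its amount decreases.

decreases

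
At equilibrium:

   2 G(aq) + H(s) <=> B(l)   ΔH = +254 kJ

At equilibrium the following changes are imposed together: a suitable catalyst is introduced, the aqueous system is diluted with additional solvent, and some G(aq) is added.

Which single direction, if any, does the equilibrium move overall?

A catalyst speeds both forward and reverse rates equally; it changes neither Q nor K — no shift from this change.
Dilution lowers every aqueous concentration by the same factor. Δn_aq = 0 − 2 = -2, so the system shifts toward the side with more dissolved moles — to the left.
Adding G (aq), a reactant, drives the reaction to the right.
The individual effects push in opposite directions; without quantitative information the net direction cannot be determined.

cannot be determined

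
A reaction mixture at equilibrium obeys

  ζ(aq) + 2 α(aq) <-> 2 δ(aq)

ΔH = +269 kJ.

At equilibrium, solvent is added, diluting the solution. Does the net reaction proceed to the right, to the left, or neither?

Dilution lowers every aqueous concentration by the same factor. Δn_aq = 2 − 3 = -1, so the system shifts toward the side with more dissolved moles — to the left.

left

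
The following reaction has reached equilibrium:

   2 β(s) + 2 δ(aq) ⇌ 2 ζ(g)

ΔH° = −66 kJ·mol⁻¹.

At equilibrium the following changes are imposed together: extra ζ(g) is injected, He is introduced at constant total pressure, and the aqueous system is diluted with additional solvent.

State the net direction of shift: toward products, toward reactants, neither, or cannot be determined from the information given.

cannot be determined

Adding ζ (g), a product, drives the reaction to the left.
Adding inert gas at constant total pressure expands the volume and lowers every reacting partial pressure. With Δn_gas = 2 − 0 = +2, Q moves away from K toward the side with fewer gas moles, so the system shifts toward the side with more gas moles — to the right.
Dilution lowers every aqueous concentration by the same factor. Δn_aq = 0 − 2 = -2, so the system shifts toward the side with more dissolved moles — to the left.
The individual effects push in opposite directions; without quantitative information the net direction cannot be determined.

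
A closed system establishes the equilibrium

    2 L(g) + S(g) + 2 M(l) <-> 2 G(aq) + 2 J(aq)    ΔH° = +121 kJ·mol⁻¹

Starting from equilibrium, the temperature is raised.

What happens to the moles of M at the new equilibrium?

The forward reaction is endothermic. Raising T favours the endothermic direction — shift to the right.
The net shift is to the right. M is a reactant, so its amount decreases.

decreases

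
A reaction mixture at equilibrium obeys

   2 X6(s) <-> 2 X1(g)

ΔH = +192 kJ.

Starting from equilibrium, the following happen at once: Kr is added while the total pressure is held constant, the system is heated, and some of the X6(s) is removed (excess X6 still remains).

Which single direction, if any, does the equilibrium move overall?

right

Adding inert gas at constant total pressure expands the volume and lowers every reacting partial pressure. With Δn_gas = 2 − 0 = +2, Q moves away from K toward the side with fewer gas moles, so the system shifts toward the side with more gas moles — to the right.
The forward reaction is endothermic. Raising T favours the endothermic direction — shift to the right.
X6 is a pure solid; its activity is 1 regardless of amount, so Q is unaffected — no shift from this change.
Only the nonzero effect(s) matter; the net shift is to the right.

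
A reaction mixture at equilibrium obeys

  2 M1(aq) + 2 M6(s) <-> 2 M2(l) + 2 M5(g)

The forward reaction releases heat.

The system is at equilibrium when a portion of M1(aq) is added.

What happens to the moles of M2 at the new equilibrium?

increases

Adding M1 (aq), a reactant, drives the reaction to the right.
The net shift is to the right. M2 is a product, so its amount increases.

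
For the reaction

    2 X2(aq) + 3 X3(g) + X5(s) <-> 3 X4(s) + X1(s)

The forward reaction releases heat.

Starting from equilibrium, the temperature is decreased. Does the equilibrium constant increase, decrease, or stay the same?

K depends on temperature via the van 't Hoff relation. The forward reaction is exothermic, so lowering T increases K.

increases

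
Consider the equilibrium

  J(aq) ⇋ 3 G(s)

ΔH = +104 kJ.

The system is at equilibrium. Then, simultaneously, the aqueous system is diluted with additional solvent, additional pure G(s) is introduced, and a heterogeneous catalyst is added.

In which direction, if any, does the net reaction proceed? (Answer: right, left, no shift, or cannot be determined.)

Dilution lowers every aqueous concentration by the same factor. Δn_aq = 0 − 1 = -1, so the system shifts toward the side with more dissolved moles — to the left.
G is a pure solid; its activity is 1 regardless of amount, so Q is unaffected — no shift from this change.
A catalyst speeds both forward and reverse rates equally; it changes neither Q nor K — no shift from this change.
Only the nonzero effect(s) matter; the net shift is to the left.

left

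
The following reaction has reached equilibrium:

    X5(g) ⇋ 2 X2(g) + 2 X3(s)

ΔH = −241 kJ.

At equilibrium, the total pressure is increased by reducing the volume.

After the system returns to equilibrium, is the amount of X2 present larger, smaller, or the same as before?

decreases

Gas moles: reactants 1, products 2 (Δn_gas = +1). Compression shifts the system toward the side with fewer moles of gas — to the left.
The net shift is to the left. X2 is a product, so its amount decreases.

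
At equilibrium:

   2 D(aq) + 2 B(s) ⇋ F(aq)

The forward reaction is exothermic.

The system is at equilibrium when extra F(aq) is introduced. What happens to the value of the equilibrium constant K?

unchanged

The equilibrium constant depends only on temperature. This perturbation may move the position of equilibrium, but since T is unchanged, K itself is unchanged.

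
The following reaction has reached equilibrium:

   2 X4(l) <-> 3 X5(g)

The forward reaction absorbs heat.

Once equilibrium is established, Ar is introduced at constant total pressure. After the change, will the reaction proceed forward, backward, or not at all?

right

Adding inert gas at constant total pressure expands the volume and lowers every reacting partial pressure. With Δn_gas = 3 − 0 = +3, Q moves away from K toward the side with fewer gas moles, so the system shifts toward the side with more gas moles — to the right.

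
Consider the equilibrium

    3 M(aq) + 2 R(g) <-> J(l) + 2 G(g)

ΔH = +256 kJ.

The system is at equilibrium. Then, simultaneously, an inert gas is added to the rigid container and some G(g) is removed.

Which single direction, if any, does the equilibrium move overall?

At constant volume, adding an inert gas leaves every reacting species' partial pressure unchanged, so Q is unchanged — no shift from this change.
Removing G (g), a product, drives the reaction to the right.
Only the nonzero effect(s) matter; the net shift is to the right.

right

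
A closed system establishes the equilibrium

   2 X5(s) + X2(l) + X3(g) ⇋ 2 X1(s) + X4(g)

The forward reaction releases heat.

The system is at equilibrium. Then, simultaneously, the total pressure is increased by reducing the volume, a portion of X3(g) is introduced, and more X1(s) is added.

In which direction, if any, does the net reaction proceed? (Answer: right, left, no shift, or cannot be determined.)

Gas moles: reactants 1, products 1. Δn_gas = 0, so a volume change leaves Q equal to K — no shift from this change.
Adding X3 (g), a reactant, drives the reaction to the right.
X1 is a pure solid; its activity is 1 regardless of amount, so Q is unaffected — no shift from this change.
Only the nonzero effect(s) matter; the net shift is to the right.

right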